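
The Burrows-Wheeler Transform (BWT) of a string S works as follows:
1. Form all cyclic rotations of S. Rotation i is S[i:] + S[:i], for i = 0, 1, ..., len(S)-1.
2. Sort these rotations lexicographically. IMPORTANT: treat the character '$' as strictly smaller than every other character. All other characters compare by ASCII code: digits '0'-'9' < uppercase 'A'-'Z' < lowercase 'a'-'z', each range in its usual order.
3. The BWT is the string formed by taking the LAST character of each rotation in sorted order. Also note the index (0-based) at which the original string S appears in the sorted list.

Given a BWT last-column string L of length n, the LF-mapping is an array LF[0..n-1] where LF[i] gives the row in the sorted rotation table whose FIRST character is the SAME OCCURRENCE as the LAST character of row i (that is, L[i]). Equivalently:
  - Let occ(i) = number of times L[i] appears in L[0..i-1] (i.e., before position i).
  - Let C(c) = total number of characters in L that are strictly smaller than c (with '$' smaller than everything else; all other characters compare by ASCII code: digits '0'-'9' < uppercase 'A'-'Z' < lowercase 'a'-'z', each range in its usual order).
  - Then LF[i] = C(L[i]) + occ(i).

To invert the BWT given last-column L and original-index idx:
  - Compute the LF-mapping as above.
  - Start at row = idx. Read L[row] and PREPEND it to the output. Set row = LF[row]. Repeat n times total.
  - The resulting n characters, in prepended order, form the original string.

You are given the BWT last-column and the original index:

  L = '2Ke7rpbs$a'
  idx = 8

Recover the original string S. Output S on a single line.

Answer: raspbe7K2$

Derivation:
LF mapping: 1 3 6 2 8 7 5 9 0 4
Walk LF starting at row 8, prepending L[row]:
  step 1: row=8, L[8]='$', prepend. Next row=LF[8]=0
  step 2: row=0, L[0]='2', prepend. Next row=LF[0]=1
  step 3: row=1, L[1]='K', prepend. Next row=LF[1]=3
  step 4: row=3, L[3]='7', prepend. Next row=LF[3]=2
  step 5: row=2, L[2]='e', prepend. Next row=LF[2]=6
  step 6: row=6, L[6]='b', prepend. Next row=LF[6]=5
  step 7: row=5, L[5]='p', prepend. Next row=LF[5]=7
  step 8: row=7, L[7]='s', prepend. Next row=LF[7]=9
  step 9: row=9, L[9]='a', prepend. Next row=LF[9]=4
  step 10: row=4, L[4]='r', prepend. Next row=LF[4]=8
Reversed output: raspbe7K2$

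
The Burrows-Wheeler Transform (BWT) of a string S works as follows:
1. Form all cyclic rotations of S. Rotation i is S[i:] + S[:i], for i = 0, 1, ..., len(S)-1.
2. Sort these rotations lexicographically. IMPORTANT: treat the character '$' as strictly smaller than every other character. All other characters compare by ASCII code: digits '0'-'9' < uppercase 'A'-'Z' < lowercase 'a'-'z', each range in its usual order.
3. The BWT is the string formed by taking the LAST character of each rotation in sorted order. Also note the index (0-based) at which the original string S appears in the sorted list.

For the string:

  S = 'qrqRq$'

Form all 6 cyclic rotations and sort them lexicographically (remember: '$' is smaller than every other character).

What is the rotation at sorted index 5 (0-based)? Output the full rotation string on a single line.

All 6 rotations (rotation i = S[i:]+S[:i]):
  rot[0] = qrqRq$
  rot[1] = rqRq$q
  rot[2] = qRq$qr
  rot[3] = Rq$qrq
  rot[4] = q$qrqR
  rot[5] = $qrqRq
Sorted (with $ < everything):
  sorted[0] = $qrqRq
  sorted[1] = Rq$qrq
  sorted[2] = q$qrqR
  sorted[3] = qRq$qr
  sorted[4] = qrqRq$
  sorted[5] = rqRq$q
sorted[5] = rqRq$q

Answer: rqRq$q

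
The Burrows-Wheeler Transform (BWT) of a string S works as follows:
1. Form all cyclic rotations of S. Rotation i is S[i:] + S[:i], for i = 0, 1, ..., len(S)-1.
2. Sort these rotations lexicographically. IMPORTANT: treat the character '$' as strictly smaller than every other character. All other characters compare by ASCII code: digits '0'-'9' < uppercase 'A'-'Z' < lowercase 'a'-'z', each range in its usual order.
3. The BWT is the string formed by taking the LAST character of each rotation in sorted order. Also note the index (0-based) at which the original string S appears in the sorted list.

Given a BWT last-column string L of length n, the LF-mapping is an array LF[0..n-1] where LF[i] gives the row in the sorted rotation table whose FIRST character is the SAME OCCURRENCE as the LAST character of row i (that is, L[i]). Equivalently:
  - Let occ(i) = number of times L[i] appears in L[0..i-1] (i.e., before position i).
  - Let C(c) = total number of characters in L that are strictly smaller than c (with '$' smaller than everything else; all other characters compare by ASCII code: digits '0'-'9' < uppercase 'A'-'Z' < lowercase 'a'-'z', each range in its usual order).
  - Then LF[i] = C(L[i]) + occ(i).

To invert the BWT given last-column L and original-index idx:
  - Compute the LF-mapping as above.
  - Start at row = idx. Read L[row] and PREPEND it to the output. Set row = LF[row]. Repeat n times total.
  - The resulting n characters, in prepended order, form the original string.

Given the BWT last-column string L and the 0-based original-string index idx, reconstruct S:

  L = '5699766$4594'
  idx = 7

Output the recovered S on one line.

LF mapping: 3 5 9 10 8 6 7 0 1 4 11 2
Walk LF starting at row 7, prepending L[row]:
  step 1: row=7, L[7]='$', prepend. Next row=LF[7]=0
  step 2: row=0, L[0]='5', prepend. Next row=LF[0]=3
  step 3: row=3, L[3]='9', prepend. Next row=LF[3]=10
  step 4: row=10, L[10]='9', prepend. Next row=LF[10]=11
  step 5: row=11, L[11]='4', prepend. Next row=LF[11]=2
  step 6: row=2, L[2]='9', prepend. Next row=LF[2]=9
  step 7: row=9, L[9]='5', prepend. Next row=LF[9]=4
  step 8: row=4, L[4]='7', prepend. Next row=LF[4]=8
  step 9: row=8, L[8]='4', prepend. Next row=LF[8]=1
  step 10: row=1, L[1]='6', prepend. Next row=LF[1]=5
  step 11: row=5, L[5]='6', prepend. Next row=LF[5]=6
  step 12: row=6, L[6]='6', prepend. Next row=LF[6]=7
Reversed output: 66647594995$

Answer: 66647594995$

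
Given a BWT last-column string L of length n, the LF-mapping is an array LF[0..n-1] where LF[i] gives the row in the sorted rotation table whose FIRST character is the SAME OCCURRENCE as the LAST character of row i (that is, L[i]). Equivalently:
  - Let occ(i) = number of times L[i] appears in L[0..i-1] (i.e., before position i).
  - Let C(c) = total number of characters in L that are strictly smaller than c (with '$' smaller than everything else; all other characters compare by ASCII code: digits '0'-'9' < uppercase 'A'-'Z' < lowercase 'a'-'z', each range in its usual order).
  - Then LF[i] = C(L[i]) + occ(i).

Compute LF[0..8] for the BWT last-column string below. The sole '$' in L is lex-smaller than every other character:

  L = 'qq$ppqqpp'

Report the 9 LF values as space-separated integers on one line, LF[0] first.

Char counts: '$':1, 'p':4, 'q':4
C (first-col start): C('$')=0, C('p')=1, C('q')=5
L[0]='q': occ=0, LF[0]=C('q')+0=5+0=5
L[1]='q': occ=1, LF[1]=C('q')+1=5+1=6
L[2]='$': occ=0, LF[2]=C('$')+0=0+0=0
L[3]='p': occ=0, LF[3]=C('p')+0=1+0=1
L[4]='p': occ=1, LF[4]=C('p')+1=1+1=2
L[5]='q': occ=2, LF[5]=C('q')+2=5+2=7
L[6]='q': occ=3, LF[6]=C('q')+3=5+3=8
L[7]='p': occ=2, LF[7]=C('p')+2=1+2=3
L[8]='p': occ=3, LF[8]=C('p')+3=1+3=4

Answer: 5 6 0 1 2 7 8 3 4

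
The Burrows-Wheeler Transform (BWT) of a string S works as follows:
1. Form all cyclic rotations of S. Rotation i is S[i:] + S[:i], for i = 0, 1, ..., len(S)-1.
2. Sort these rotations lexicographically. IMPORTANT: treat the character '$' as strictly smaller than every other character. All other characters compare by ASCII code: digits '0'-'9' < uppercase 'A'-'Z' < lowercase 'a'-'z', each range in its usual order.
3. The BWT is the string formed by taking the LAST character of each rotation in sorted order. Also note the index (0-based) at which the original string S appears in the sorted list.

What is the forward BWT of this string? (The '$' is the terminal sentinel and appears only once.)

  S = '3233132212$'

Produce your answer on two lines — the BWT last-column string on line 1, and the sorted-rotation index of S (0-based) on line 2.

All 11 rotations (rotation i = S[i:]+S[:i]):
  rot[0] = 3233132212$
  rot[1] = 233132212$3
  rot[2] = 33132212$32
  rot[3] = 3132212$323
  rot[4] = 132212$3233
  rot[5] = 32212$32331
  rot[6] = 2212$323313
  rot[7] = 212$3233132
  rot[8] = 12$32331322
  rot[9] = 2$323313221
  rot[10] = $3233132212
Sorted (with $ < everything):
  sorted[0] = $3233132212  (last char: '2')
  sorted[1] = 12$32331322  (last char: '2')
  sorted[2] = 132212$3233  (last char: '3')
  sorted[3] = 2$323313221  (last char: '1')
  sorted[4] = 212$3233132  (last char: '2')
  sorted[5] = 2212$323313  (last char: '3')
  sorted[6] = 233132212$3  (last char: '3')
  sorted[7] = 3132212$323  (last char: '3')
  sorted[8] = 32212$32331  (last char: '1')
  sorted[9] = 3233132212$  (last char: '$')
  sorted[10] = 33132212$32  (last char: '2')
Last column: 223123331$2
Original string S is at sorted index 9

Answer: 223123331$2
9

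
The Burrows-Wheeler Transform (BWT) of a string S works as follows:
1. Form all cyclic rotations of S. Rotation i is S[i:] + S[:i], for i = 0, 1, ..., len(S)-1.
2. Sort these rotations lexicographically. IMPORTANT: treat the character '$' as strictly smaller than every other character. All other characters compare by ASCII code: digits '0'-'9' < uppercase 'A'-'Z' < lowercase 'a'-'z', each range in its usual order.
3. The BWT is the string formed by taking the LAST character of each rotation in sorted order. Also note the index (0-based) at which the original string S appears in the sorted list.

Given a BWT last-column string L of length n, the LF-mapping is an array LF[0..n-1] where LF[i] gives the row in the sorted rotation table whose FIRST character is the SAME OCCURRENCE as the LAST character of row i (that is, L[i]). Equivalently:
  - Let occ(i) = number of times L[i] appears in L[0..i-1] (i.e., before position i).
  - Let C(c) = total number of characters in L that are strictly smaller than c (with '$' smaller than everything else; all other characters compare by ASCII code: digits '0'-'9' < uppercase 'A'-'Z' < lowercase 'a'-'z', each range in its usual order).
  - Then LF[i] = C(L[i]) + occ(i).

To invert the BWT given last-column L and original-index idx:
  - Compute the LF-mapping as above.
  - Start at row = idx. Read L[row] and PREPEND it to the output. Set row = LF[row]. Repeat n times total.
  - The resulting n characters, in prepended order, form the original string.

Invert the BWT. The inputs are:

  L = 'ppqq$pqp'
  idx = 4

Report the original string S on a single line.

Answer: pqqpqpp$

Derivation:
LF mapping: 1 2 5 6 0 3 7 4
Walk LF starting at row 4, prepending L[row]:
  step 1: row=4, L[4]='$', prepend. Next row=LF[4]=0
  step 2: row=0, L[0]='p', prepend. Next row=LF[0]=1
  step 3: row=1, L[1]='p', prepend. Next row=LF[1]=2
  step 4: row=2, L[2]='q', prepend. Next row=LF[2]=5
  step 5: row=5, L[5]='p', prepend. Next row=LF[5]=3
  step 6: row=3, L[3]='q', prepend. Next row=LF[3]=6
  step 7: row=6, L[6]='q', prepend. Next row=LF[6]=7
  step 8: row=7, L[7]='p', prepend. Next row=LF[7]=4
Reversed output: pqqpqpp$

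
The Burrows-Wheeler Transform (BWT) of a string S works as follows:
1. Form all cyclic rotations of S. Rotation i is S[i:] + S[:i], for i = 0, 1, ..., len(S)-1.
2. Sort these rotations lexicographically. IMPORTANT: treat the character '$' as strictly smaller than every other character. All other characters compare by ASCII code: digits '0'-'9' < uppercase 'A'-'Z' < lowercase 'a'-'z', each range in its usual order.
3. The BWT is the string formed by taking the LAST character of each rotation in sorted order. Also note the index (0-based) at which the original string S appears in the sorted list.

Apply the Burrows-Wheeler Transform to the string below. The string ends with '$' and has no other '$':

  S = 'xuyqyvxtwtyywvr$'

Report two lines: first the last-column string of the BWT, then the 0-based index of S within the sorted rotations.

All 16 rotations (rotation i = S[i:]+S[:i]):
  rot[0] = xuyqyvxtwtyywvr$
  rot[1] = uyqyvxtwtyywvr$x
  rot[2] = yqyvxtwtyywvr$xu
  rot[3] = qyvxtwtyywvr$xuy
  rot[4] = yvxtwtyywvr$xuyq
  rot[5] = vxtwtyywvr$xuyqy
  rot[6] = xtwtyywvr$xuyqyv
  rot[7] = twtyywvr$xuyqyvx
  rot[8] = wtyywvr$xuyqyvxt
  rot[9] = tyywvr$xuyqyvxtw
  rot[10] = yywvr$xuyqyvxtwt
  rot[11] = ywvr$xuyqyvxtwty
  rot[12] = wvr$xuyqyvxtwtyy
  rot[13] = vr$xuyqyvxtwtyyw
  rot[14] = r$xuyqyvxtwtyywv
  rot[15] = $xuyqyvxtwtyywvr
Sorted (with $ < everything):
  sorted[0] = $xuyqyvxtwtyywvr  (last char: 'r')
  sorted[1] = qyvxtwtyywvr$xuy  (last char: 'y')
  sorted[2] = r$xuyqyvxtwtyywv  (last char: 'v')
  sorted[3] = twtyywvr$xuyqyvx  (last char: 'x')
  sorted[4] = tyywvr$xuyqyvxtw  (last char: 'w')
  sorted[5] = uyqyvxtwtyywvr$x  (last char: 'x')
  sorted[6] = vr$xuyqyvxtwtyyw  (last char: 'w')
  sorted[7] = vxtwtyywvr$xuyqy  (last char: 'y')
  sorted[8] = wtyywvr$xuyqyvxt  (last char: 't')
  sorted[9] = wvr$xuyqyvxtwtyy  (last char: 'y')
  sorted[10] = xtwtyywvr$xuyqyv  (last char: 'v')
  sorted[11] = xuyqyvxtwtyywvr$  (last char: '$')
  sorted[12] = yqyvxtwtyywvr$xu  (last char: 'u')
  sorted[13] = yvxtwtyywvr$xuyq  (last char: 'q')
  sorted[14] = ywvr$xuyqyvxtwty  (last char: 'y')
  sorted[15] = yywvr$xuyqyvxtwt  (last char: 't')
Last column: ryvxwxwytyv$uqyt
Original string S is at sorted index 11

Answer: ryvxwxwytyv$uqyt
11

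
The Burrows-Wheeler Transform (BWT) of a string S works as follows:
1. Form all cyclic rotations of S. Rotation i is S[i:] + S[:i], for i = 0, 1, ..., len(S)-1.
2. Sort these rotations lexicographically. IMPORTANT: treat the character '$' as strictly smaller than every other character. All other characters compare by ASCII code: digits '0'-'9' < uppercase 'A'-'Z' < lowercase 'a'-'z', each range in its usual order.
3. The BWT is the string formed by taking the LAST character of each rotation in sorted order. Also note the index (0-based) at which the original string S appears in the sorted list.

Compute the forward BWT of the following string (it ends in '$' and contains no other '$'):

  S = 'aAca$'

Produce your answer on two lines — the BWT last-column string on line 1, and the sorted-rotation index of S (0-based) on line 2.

All 5 rotations (rotation i = S[i:]+S[:i]):
  rot[0] = aAca$
  rot[1] = Aca$a
  rot[2] = ca$aA
  rot[3] = a$aAc
  rot[4] = $aAca
Sorted (with $ < everything):
  sorted[0] = $aAca  (last char: 'a')
  sorted[1] = Aca$a  (last char: 'a')
  sorted[2] = a$aAc  (last char: 'c')
  sorted[3] = aAca$  (last char: '$')
  sorted[4] = ca$aA  (last char: 'A')
Last column: aac$A
Original string S is at sorted index 3

Answer: aac$A
3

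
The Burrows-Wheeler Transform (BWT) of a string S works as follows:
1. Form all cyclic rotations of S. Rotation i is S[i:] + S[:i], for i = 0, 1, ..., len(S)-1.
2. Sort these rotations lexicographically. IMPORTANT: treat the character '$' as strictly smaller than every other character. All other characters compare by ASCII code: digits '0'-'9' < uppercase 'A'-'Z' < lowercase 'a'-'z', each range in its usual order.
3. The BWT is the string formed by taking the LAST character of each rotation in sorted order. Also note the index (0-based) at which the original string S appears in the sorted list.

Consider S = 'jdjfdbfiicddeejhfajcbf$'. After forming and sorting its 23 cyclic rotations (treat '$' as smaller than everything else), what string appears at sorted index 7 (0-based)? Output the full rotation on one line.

Answer: ddeejhfajcbf$jdjfdbfiic

Derivation:
All 23 rotations (rotation i = S[i:]+S[:i]):
  rot[0] = jdjfdbfiicddeejhfajcbf$
  rot[1] = djfdbfiicddeejhfajcbf$j
  rot[2] = jfdbfiicddeejhfajcbf$jd
  rot[3] = fdbfiicddeejhfajcbf$jdj
  rot[4] = dbfiicddeejhfajcbf$jdjf
  rot[5] = bfiicddeejhfajcbf$jdjfd
  rot[6] = fiicddeejhfajcbf$jdjfdb
  rot[7] = iicddeejhfajcbf$jdjfdbf
  rot[8] = icddeejhfajcbf$jdjfdbfi
  rot[9] = cddeejhfajcbf$jdjfdbfii
  rot[10] = ddeejhfajcbf$jdjfdbfiic
  rot[11] = deejhfajcbf$jdjfdbfiicd
  rot[12] = eejhfajcbf$jdjfdbfiicdd
  rot[13] = ejhfajcbf$jdjfdbfiicdde
  rot[14] = jhfajcbf$jdjfdbfiicddee
  rot[15] = hfajcbf$jdjfdbfiicddeej
  rot[16] = fajcbf$jdjfdbfiicddeejh
  rot[17] = ajcbf$jdjfdbfiicddeejhf
  rot[18] = jcbf$jdjfdbfiicddeejhfa
  rot[19] = cbf$jdjfdbfiicddeejhfaj
  rot[20] = bf$jdjfdbfiicddeejhfajc
  rot[21] = f$jdjfdbfiicddeejhfajcb
  rot[22] = $jdjfdbfiicddeejhfajcbf
Sorted (with $ < everything):
  sorted[0] = $jdjfdbfiicddeejhfajcbf
  sorted[1] = ajcbf$jdjfdbfiicddeejhf
  sorted[2] = bf$jdjfdbfiicddeejhfajc
  sorted[3] = bfiicddeejhfajcbf$jdjfd
  sorted[4] = cbf$jdjfdbfiicddeejhfaj
  sorted[5] = cddeejhfajcbf$jdjfdbfii
  sorted[6] = dbfiicddeejhfajcbf$jdjf
  sorted[7] = ddeejhfajcbf$jdjfdbfiic
  sorted[8] = deejhfajcbf$jdjfdbfiicd
  sorted[9] = djfdbfiicddeejhfajcbf$j
  sorted[10] = eejhfajcbf$jdjfdbfiicdd
  sorted[11] = ejhfajcbf$jdjfdbfiicdde
  sorted[12] = f$jdjfdbfiicddeejhfajcb
  sorted[13] = fajcbf$jdjfdbfiicddeejh
  sorted[14] = fdbfiicddeejhfajcbf$jdj
  sorted[15] = fiicddeejhfajcbf$jdjfdb
  sorted[16] = hfajcbf$jdjfdbfiicddeej
  sorted[17] = icddeejhfajcbf$jdjfdbfi
  sorted[18] = iicddeejhfajcbf$jdjfdbf
  sorted[19] = jcbf$jdjfdbfiicddeejhfa
  sorted[20] = jdjfdbfiicddeejhfajcbf$
  sorted[21] = jfdbfiicddeejhfajcbf$jd
  sorted[22] = jhfajcbf$jdjfdbfiicddee
sorted[7] = ddeejhfajcbf$jdjfdbfiic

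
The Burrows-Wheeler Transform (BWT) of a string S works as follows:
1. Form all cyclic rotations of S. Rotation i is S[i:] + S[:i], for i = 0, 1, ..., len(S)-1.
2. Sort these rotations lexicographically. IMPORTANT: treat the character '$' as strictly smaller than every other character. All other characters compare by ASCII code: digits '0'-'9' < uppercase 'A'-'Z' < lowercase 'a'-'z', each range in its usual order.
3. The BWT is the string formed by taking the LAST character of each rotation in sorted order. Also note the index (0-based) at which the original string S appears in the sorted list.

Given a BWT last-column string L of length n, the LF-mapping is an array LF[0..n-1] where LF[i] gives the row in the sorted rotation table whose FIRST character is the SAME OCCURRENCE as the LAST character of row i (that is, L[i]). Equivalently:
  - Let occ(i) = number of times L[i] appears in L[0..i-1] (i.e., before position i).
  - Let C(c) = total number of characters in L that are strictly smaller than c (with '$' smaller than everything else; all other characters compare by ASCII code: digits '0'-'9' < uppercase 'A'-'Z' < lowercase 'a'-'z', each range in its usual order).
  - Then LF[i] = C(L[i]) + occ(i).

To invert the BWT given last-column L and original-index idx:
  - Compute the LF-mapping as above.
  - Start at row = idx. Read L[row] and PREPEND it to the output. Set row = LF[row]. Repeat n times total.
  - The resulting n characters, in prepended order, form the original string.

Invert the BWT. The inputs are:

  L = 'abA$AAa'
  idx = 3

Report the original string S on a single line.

LF mapping: 4 6 1 0 2 3 5
Walk LF starting at row 3, prepending L[row]:
  step 1: row=3, L[3]='$', prepend. Next row=LF[3]=0
  step 2: row=0, L[0]='a', prepend. Next row=LF[0]=4
  step 3: row=4, L[4]='A', prepend. Next row=LF[4]=2
  step 4: row=2, L[2]='A', prepend. Next row=LF[2]=1
  step 5: row=1, L[1]='b', prepend. Next row=LF[1]=6
  step 6: row=6, L[6]='a', prepend. Next row=LF[6]=5
  step 7: row=5, L[5]='A', prepend. Next row=LF[5]=3
Reversed output: AabAAa$

Answer: AabAAa$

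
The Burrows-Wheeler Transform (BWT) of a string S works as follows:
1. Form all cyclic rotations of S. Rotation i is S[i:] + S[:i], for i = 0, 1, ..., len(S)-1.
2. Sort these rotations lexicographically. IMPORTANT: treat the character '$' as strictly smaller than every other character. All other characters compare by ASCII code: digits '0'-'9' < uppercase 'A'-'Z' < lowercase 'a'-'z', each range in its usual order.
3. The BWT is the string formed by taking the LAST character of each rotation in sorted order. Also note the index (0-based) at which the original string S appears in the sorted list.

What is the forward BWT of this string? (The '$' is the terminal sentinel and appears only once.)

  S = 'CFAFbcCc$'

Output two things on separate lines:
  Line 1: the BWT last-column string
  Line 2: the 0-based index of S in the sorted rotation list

Answer: cF$cCAFCb
2

Derivation:
All 9 rotations (rotation i = S[i:]+S[:i]):
  rot[0] = CFAFbcCc$
  rot[1] = FAFbcCc$C
  rot[2] = AFbcCc$CF
  rot[3] = FbcCc$CFA
  rot[4] = bcCc$CFAF
  rot[5] = cCc$CFAFb
  rot[6] = Cc$CFAFbc
  rot[7] = c$CFAFbcC
  rot[8] = $CFAFbcCc
Sorted (with $ < everything):
  sorted[0] = $CFAFbcCc  (last char: 'c')
  sorted[1] = AFbcCc$CF  (last char: 'F')
  sorted[2] = CFAFbcCc$  (last char: '$')
  sorted[3] = Cc$CFAFbc  (last char: 'c')
  sorted[4] = FAFbcCc$C  (last char: 'C')
  sorted[5] = FbcCc$CFA  (last char: 'A')
  sorted[6] = bcCc$CFAF  (last char: 'F')
  sorted[7] = c$CFAFbcC  (last char: 'C')
  sorted[8] = cCc$CFAFb  (last char: 'b')
Last column: cF$cCAFCb
Original string S is at sorted index 2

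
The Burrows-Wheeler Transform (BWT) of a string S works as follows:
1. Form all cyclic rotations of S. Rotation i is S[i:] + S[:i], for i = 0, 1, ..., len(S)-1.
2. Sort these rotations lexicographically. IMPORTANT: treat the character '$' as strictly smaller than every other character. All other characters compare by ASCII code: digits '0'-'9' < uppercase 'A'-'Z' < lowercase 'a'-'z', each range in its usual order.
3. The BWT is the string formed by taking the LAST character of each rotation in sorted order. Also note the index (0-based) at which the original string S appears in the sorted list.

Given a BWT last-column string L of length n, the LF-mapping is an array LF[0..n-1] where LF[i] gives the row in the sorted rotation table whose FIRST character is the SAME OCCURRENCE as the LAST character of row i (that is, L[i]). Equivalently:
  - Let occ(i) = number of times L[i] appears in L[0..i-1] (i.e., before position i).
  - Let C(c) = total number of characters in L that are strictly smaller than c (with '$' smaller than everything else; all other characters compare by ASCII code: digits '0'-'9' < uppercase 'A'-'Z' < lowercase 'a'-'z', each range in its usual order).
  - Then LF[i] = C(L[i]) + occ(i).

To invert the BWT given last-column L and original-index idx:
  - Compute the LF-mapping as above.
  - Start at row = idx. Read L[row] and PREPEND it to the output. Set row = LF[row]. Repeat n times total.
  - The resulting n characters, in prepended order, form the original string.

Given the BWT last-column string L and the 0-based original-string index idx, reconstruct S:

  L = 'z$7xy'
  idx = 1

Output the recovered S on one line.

LF mapping: 4 0 1 2 3
Walk LF starting at row 1, prepending L[row]:
  step 1: row=1, L[1]='$', prepend. Next row=LF[1]=0
  step 2: row=0, L[0]='z', prepend. Next row=LF[0]=4
  step 3: row=4, L[4]='y', prepend. Next row=LF[4]=3
  step 4: row=3, L[3]='x', prepend. Next row=LF[3]=2
  step 5: row=2, L[2]='7', prepend. Next row=LF[2]=1
Reversed output: 7xyz$

Answer: 7xyz$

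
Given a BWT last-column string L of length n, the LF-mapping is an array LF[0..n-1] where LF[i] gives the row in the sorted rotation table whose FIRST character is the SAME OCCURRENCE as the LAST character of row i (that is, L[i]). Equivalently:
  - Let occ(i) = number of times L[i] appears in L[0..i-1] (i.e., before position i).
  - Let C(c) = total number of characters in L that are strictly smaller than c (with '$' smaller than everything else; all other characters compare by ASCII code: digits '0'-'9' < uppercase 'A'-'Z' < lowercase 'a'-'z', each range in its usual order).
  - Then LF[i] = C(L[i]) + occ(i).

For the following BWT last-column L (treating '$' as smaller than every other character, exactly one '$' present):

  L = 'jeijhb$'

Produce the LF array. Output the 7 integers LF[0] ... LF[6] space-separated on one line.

Char counts: '$':1, 'b':1, 'e':1, 'h':1, 'i':1, 'j':2
C (first-col start): C('$')=0, C('b')=1, C('e')=2, C('h')=3, C('i')=4, C('j')=5
L[0]='j': occ=0, LF[0]=C('j')+0=5+0=5
L[1]='e': occ=0, LF[1]=C('e')+0=2+0=2
L[2]='i': occ=0, LF[2]=C('i')+0=4+0=4
L[3]='j': occ=1, LF[3]=C('j')+1=5+1=6
L[4]='h': occ=0, LF[4]=C('h')+0=3+0=3
L[5]='b': occ=0, LF[5]=C('b')+0=1+0=1
L[6]='$': occ=0, LF[6]=C('$')+0=0+0=0

Answer: 5 2 4 6 3 1 0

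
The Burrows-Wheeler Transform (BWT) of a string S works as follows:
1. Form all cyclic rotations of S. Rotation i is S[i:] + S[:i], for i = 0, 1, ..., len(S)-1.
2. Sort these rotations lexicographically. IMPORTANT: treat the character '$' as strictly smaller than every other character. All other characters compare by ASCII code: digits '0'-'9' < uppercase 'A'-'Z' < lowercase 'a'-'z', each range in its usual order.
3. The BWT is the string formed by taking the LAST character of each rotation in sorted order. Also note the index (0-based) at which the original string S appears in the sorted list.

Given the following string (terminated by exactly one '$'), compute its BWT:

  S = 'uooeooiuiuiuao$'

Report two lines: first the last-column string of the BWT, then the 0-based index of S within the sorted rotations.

All 15 rotations (rotation i = S[i:]+S[:i]):
  rot[0] = uooeooiuiuiuao$
  rot[1] = ooeooiuiuiuao$u
  rot[2] = oeooiuiuiuao$uo
  rot[3] = eooiuiuiuao$uoo
  rot[4] = ooiuiuiuao$uooe
  rot[5] = oiuiuiuao$uooeo
  rot[6] = iuiuiuao$uooeoo
  rot[7] = uiuiuao$uooeooi
  rot[8] = iuiuao$uooeooiu
  rot[9] = uiuao$uooeooiui
  rot[10] = iuao$uooeooiuiu
  rot[11] = uao$uooeooiuiui
  rot[12] = ao$uooeooiuiuiu
  rot[13] = o$uooeooiuiuiua
  rot[14] = $uooeooiuiuiuao
Sorted (with $ < everything):
  sorted[0] = $uooeooiuiuiuao  (last char: 'o')
  sorted[1] = ao$uooeooiuiuiu  (last char: 'u')
  sorted[2] = eooiuiuiuao$uoo  (last char: 'o')
  sorted[3] = iuao$uooeooiuiu  (last char: 'u')
  sorted[4] = iuiuao$uooeooiu  (last char: 'u')
  sorted[5] = iuiuiuao$uooeoo  (last char: 'o')
  sorted[6] = o$uooeooiuiuiua  (last char: 'a')
  sorted[7] = oeooiuiuiuao$uo  (last char: 'o')
  sorted[8] = oiuiuiuao$uooeo  (last char: 'o')
  sorted[9] = ooeooiuiuiuao$u  (last char: 'u')
  sorted[10] = ooiuiuiuao$uooe  (last char: 'e')
  sorted[11] = uao$uooeooiuiui  (last char: 'i')
  sorted[12] = uiuao$uooeooiui  (last char: 'i')
  sorted[13] = uiuiuao$uooeooi  (last char: 'i')
  sorted[14] = uooeooiuiuiuao$  (last char: '$')
Last column: ououuoaooueiii$
Original string S is at sorted index 14

Answer: ououuoaooueiii$
14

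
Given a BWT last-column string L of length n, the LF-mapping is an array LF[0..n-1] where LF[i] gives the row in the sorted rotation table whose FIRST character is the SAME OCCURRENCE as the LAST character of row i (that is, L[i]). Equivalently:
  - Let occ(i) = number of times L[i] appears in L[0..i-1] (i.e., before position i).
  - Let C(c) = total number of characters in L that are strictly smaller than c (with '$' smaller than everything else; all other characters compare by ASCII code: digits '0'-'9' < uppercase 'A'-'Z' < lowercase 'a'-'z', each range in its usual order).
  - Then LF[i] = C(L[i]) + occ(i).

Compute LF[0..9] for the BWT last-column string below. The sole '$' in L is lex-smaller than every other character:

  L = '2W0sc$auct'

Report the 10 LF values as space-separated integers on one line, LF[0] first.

Answer: 2 3 1 7 5 0 4 9 6 8

Derivation:
Char counts: '$':1, '0':1, '2':1, 'W':1, 'a':1, 'c':2, 's':1, 't':1, 'u':1
C (first-col start): C('$')=0, C('0')=1, C('2')=2, C('W')=3, C('a')=4, C('c')=5, C('s')=7, C('t')=8, C('u')=9
L[0]='2': occ=0, LF[0]=C('2')+0=2+0=2
L[1]='W': occ=0, LF[1]=C('W')+0=3+0=3
L[2]='0': occ=0, LF[2]=C('0')+0=1+0=1
L[3]='s': occ=0, LF[3]=C('s')+0=7+0=7
L[4]='c': occ=0, LF[4]=C('c')+0=5+0=5
L[5]='$': occ=0, LF[5]=C('$')+0=0+0=0
L[6]='a': occ=0, LF[6]=C('a')+0=4+0=4
L[7]='u': occ=0, LF[7]=C('u')+0=9+0=9
L[8]='c': occ=1, LF[8]=C('c')+1=5+1=6
L[9]='t': occ=0, LF[9]=C('t')+0=8+0=8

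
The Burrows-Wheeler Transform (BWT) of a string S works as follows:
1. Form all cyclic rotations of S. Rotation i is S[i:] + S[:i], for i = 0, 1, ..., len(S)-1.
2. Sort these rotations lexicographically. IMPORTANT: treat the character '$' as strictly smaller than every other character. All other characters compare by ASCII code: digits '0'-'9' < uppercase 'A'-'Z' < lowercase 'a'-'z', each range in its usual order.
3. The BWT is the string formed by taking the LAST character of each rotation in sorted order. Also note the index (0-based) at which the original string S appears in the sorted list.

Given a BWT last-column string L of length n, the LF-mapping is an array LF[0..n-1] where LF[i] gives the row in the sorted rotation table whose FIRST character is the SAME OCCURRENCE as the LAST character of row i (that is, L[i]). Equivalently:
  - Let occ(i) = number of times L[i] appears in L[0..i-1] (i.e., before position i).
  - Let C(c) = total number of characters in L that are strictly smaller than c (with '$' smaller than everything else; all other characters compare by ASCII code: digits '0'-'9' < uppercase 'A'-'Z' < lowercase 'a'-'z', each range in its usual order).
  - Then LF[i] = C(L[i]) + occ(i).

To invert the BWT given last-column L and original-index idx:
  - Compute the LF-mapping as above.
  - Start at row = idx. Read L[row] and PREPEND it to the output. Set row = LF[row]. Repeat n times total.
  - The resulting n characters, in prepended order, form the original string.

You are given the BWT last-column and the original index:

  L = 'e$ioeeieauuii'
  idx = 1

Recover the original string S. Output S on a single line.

LF mapping: 2 0 6 10 3 4 7 5 1 11 12 8 9
Walk LF starting at row 1, prepending L[row]:
  step 1: row=1, L[1]='$', prepend. Next row=LF[1]=0
  step 2: row=0, L[0]='e', prepend. Next row=LF[0]=2
  step 3: row=2, L[2]='i', prepend. Next row=LF[2]=6
  step 4: row=6, L[6]='i', prepend. Next row=LF[6]=7
  step 5: row=7, L[7]='e', prepend. Next row=LF[7]=5
  step 6: row=5, L[5]='e', prepend. Next row=LF[5]=4
  step 7: row=4, L[4]='e', prepend. Next row=LF[4]=3
  step 8: row=3, L[3]='o', prepend. Next row=LF[3]=10
  step 9: row=10, L[10]='u', prepend. Next row=LF[10]=12
  step 10: row=12, L[12]='i', prepend. Next row=LF[12]=9
  step 11: row=9, L[9]='u', prepend. Next row=LF[9]=11
  step 12: row=11, L[11]='i', prepend. Next row=LF[11]=8
  step 13: row=8, L[8]='a', prepend. Next row=LF[8]=1
Reversed output: aiuiuoeeeiie$

Answer: aiuiuoeeeiie$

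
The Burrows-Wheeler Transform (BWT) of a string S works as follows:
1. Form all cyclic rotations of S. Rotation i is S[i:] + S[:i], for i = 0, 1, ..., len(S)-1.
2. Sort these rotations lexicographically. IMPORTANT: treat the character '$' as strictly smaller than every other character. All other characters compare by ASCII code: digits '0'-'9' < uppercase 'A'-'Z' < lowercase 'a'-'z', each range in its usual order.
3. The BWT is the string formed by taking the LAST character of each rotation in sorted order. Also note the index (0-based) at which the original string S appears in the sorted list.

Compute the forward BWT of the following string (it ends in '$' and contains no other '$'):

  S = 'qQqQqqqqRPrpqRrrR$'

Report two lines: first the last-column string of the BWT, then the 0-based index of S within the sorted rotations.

All 18 rotations (rotation i = S[i:]+S[:i]):
  rot[0] = qQqQqqqqRPrpqRrrR$
  rot[1] = QqQqqqqRPrpqRrrR$q
  rot[2] = qQqqqqRPrpqRrrR$qQ
  rot[3] = QqqqqRPrpqRrrR$qQq
  rot[4] = qqqqRPrpqRrrR$qQqQ
  rot[5] = qqqRPrpqRrrR$qQqQq
  rot[6] = qqRPrpqRrrR$qQqQqq
  rot[7] = qRPrpqRrrR$qQqQqqq
  rot[8] = RPrpqRrrR$qQqQqqqq
  rot[9] = PrpqRrrR$qQqQqqqqR
  rot[10] = rpqRrrR$qQqQqqqqRP
  rot[11] = pqRrrR$qQqQqqqqRPr
  rot[12] = qRrrR$qQqQqqqqRPrp
  rot[13] = RrrR$qQqQqqqqRPrpq
  rot[14] = rrR$qQqQqqqqRPrpqR
  rot[15] = rR$qQqQqqqqRPrpqRr
  rot[16] = R$qQqQqqqqRPrpqRrr
  rot[17] = $qQqQqqqqRPrpqRrrR
Sorted (with $ < everything):
  sorted[0] = $qQqQqqqqRPrpqRrrR  (last char: 'R')
  sorted[1] = PrpqRrrR$qQqQqqqqR  (last char: 'R')
  sorted[2] = QqQqqqqRPrpqRrrR$q  (last char: 'q')
  sorted[3] = QqqqqRPrpqRrrR$qQq  (last char: 'q')
  sorted[4] = R$qQqQqqqqRPrpqRrr  (last char: 'r')
  sorted[5] = RPrpqRrrR$qQqQqqqq  (last char: 'q')
  sorted[6] = RrrR$qQqQqqqqRPrpq  (last char: 'q')
  sorted[7] = pqRrrR$qQqQqqqqRPr  (last char: 'r')
  sorted[8] = qQqQqqqqRPrpqRrrR$  (last char: '$')
  sorted[9] = qQqqqqRPrpqRrrR$qQ  (last char: 'Q')
  sorted[10] = qRPrpqRrrR$qQqQqqq  (last char: 'q')
  sorted[11] = qRrrR$qQqQqqqqRPrp  (last char: 'p')
  sorted[12] = qqRPrpqRrrR$qQqQqq  (last char: 'q')
  sorted[13] = qqqRPrpqRrrR$qQqQq  (last char: 'q')
  sorted[14] = qqqqRPrpqRrrR$qQqQ  (last char: 'Q')
  sorted[15] = rR$qQqQqqqqRPrpqRr  (last char: 'r')
  sorted[16] = rpqRrrR$qQqQqqqqRP  (last char: 'P')
  sorted[17] = rrR$qQqQqqqqRPrpqR  (last char: 'R')
Last column: RRqqrqqr$QqpqqQrPR
Original string S is at sorted index 8

Answer: RRqqrqqr$QqpqqQrPR
8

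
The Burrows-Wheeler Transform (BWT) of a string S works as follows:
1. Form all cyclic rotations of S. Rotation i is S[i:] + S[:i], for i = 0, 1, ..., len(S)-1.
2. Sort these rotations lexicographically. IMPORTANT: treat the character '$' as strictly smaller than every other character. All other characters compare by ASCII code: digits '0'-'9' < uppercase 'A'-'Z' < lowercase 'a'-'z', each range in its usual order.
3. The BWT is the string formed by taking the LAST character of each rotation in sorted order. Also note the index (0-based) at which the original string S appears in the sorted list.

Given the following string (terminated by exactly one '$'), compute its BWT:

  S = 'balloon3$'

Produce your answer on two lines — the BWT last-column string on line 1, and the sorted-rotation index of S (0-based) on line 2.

All 9 rotations (rotation i = S[i:]+S[:i]):
  rot[0] = balloon3$
  rot[1] = alloon3$b
  rot[2] = lloon3$ba
  rot[3] = loon3$bal
  rot[4] = oon3$ball
  rot[5] = on3$ballo
  rot[6] = n3$balloo
  rot[7] = 3$balloon
  rot[8] = $balloon3
Sorted (with $ < everything):
  sorted[0] = $balloon3  (last char: '3')
  sorted[1] = 3$balloon  (last char: 'n')
  sorted[2] = alloon3$b  (last char: 'b')
  sorted[3] = balloon3$  (last char: '$')
  sorted[4] = lloon3$ba  (last char: 'a')
  sorted[5] = loon3$bal  (last char: 'l')
  sorted[6] = n3$balloo  (last char: 'o')
  sorted[7] = on3$ballo  (last char: 'o')
  sorted[8] = oon3$ball  (last char: 'l')
Last column: 3nb$alool
Original string S is at sorted index 3

Answer: 3nb$alool
3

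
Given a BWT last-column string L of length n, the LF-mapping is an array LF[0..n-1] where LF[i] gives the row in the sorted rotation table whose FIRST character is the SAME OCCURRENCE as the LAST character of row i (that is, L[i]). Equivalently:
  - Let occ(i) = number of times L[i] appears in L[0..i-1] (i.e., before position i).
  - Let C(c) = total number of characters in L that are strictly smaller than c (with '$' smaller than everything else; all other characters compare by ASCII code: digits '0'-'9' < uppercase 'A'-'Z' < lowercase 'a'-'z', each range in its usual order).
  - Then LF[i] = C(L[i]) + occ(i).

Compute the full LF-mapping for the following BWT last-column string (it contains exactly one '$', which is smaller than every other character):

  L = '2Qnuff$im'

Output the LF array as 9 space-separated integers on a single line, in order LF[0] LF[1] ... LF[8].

Answer: 1 2 7 8 3 4 0 5 6

Derivation:
Char counts: '$':1, '2':1, 'Q':1, 'f':2, 'i':1, 'm':1, 'n':1, 'u':1
C (first-col start): C('$')=0, C('2')=1, C('Q')=2, C('f')=3, C('i')=5, C('m')=6, C('n')=7, C('u')=8
L[0]='2': occ=0, LF[0]=C('2')+0=1+0=1
L[1]='Q': occ=0, LF[1]=C('Q')+0=2+0=2
L[2]='n': occ=0, LF[2]=C('n')+0=7+0=7
L[3]='u': occ=0, LF[3]=C('u')+0=8+0=8
L[4]='f': occ=0, LF[4]=C('f')+0=3+0=3
L[5]='f': occ=1, LF[5]=C('f')+1=3+1=4
L[6]='$': occ=0, LF[6]=C('$')+0=0+0=0
L[7]='i': occ=0, LF[7]=C('i')+0=5+0=5
L[8]='m': occ=0, LF[8]=C('m')+0=6+0=6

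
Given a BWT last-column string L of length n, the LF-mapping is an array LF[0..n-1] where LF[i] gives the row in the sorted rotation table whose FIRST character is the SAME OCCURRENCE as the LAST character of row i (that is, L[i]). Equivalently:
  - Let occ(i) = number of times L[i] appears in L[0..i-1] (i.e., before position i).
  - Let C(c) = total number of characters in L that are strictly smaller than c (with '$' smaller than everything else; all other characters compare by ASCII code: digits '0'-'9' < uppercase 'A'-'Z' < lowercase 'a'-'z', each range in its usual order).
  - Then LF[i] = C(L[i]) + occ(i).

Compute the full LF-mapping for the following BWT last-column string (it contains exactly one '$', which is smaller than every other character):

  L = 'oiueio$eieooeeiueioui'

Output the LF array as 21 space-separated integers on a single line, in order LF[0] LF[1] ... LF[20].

Answer: 13 7 18 1 8 14 0 2 9 3 15 16 4 5 10 19 6 11 17 20 12

Derivation:
Char counts: '$':1, 'e':6, 'i':6, 'o':5, 'u':3
C (first-col start): C('$')=0, C('e')=1, C('i')=7, C('o')=13, C('u')=18
L[0]='o': occ=0, LF[0]=C('o')+0=13+0=13
L[1]='i': occ=0, LF[1]=C('i')+0=7+0=7
L[2]='u': occ=0, LF[2]=C('u')+0=18+0=18
L[3]='e': occ=0, LF[3]=C('e')+0=1+0=1
L[4]='i': occ=1, LF[4]=C('i')+1=7+1=8
L[5]='o': occ=1, LF[5]=C('o')+1=13+1=14
L[6]='$': occ=0, LF[6]=C('$')+0=0+0=0
L[7]='e': occ=1, LF[7]=C('e')+1=1+1=2
L[8]='i': occ=2, LF[8]=C('i')+2=7+2=9
L[9]='e': occ=2, LF[9]=C('e')+2=1+2=3
L[10]='o': occ=2, LF[10]=C('o')+2=13+2=15
L[11]='o': occ=3, LF[11]=C('o')+3=13+3=16
L[12]='e': occ=3, LF[12]=C('e')+3=1+3=4
L[13]='e': occ=4, LF[13]=C('e')+4=1+4=5
L[14]='i': occ=3, LF[14]=C('i')+3=7+3=10
L[15]='u': occ=1, LF[15]=C('u')+1=18+1=19
L[16]='e': occ=5, LF[16]=C('e')+5=1+5=6
L[17]='i': occ=4, LF[17]=C('i')+4=7+4=11
L[18]='o': occ=4, LF[18]=C('o')+4=13+4=17
L[19]='u': occ=2, LF[19]=C('u')+2=18+2=20
L[20]='i': occ=5, LF[20]=C('i')+5=7+5=12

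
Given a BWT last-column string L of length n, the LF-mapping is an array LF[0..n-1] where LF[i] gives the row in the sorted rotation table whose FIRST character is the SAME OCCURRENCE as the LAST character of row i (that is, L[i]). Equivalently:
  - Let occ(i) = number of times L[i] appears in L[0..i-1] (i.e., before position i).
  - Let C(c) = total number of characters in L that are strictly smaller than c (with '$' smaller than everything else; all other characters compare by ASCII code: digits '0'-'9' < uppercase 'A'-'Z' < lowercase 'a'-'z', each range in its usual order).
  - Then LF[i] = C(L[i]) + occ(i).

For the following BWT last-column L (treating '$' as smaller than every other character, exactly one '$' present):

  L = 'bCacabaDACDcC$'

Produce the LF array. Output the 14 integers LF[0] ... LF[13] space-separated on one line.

Char counts: '$':1, 'A':1, 'C':3, 'D':2, 'a':3, 'b':2, 'c':2
C (first-col start): C('$')=0, C('A')=1, C('C')=2, C('D')=5, C('a')=7, C('b')=10, C('c')=12
L[0]='b': occ=0, LF[0]=C('b')+0=10+0=10
L[1]='C': occ=0, LF[1]=C('C')+0=2+0=2
L[2]='a': occ=0, LF[2]=C('a')+0=7+0=7
L[3]='c': occ=0, LF[3]=C('c')+0=12+0=12
L[4]='a': occ=1, LF[4]=C('a')+1=7+1=8
L[5]='b': occ=1, LF[5]=C('b')+1=10+1=11
L[6]='a': occ=2, LF[6]=C('a')+2=7+2=9
L[7]='D': occ=0, LF[7]=C('D')+0=5+0=5
L[8]='A': occ=0, LF[8]=C('A')+0=1+0=1
L[9]='C': occ=1, LF[9]=C('C')+1=2+1=3
L[10]='D': occ=1, LF[10]=C('D')+1=5+1=6
L[11]='c': occ=1, LF[11]=C('c')+1=12+1=13
L[12]='C': occ=2, LF[12]=C('C')+2=2+2=4
L[13]='$': occ=0, LF[13]=C('$')+0=0+0=0

Answer: 10 2 7 12 8 11 9 5 1 3 6 13 4 0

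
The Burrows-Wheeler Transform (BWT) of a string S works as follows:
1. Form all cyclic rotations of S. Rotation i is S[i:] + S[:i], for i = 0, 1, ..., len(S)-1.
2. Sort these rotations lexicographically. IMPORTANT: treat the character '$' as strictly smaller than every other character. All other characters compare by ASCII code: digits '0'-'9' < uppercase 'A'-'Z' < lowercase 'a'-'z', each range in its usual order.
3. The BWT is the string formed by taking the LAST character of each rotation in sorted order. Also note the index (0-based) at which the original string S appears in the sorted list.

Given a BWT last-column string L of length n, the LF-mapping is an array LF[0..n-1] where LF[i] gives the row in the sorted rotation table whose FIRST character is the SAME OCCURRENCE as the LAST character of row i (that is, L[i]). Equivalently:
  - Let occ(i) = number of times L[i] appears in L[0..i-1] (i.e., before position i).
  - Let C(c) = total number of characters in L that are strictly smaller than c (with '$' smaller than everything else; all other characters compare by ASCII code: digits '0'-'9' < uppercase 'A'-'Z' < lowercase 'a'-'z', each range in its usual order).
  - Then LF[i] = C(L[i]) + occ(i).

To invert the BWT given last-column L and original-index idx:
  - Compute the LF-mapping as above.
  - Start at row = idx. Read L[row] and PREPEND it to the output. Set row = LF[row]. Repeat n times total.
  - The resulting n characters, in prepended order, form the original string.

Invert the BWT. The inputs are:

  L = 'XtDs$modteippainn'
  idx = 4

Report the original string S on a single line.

Answer: disappointmentDX$

Derivation:
LF mapping: 2 15 1 14 0 8 11 4 16 5 6 12 13 3 7 9 10
Walk LF starting at row 4, prepending L[row]:
  step 1: row=4, L[4]='$', prepend. Next row=LF[4]=0
  step 2: row=0, L[0]='X', prepend. Next row=LF[0]=2
  step 3: row=2, L[2]='D', prepend. Next row=LF[2]=1
  step 4: row=1, L[1]='t', prepend. Next row=LF[1]=15
  step 5: row=15, L[15]='n', prepend. Next row=LF[15]=9
  step 6: row=9, L[9]='e', prepend. Next row=LF[9]=5
  step 7: row=5, L[5]='m', prepend. Next row=LF[5]=8
  step 8: row=8, L[8]='t', prepend. Next row=LF[8]=16
  step 9: row=16, L[16]='n', prepend. Next row=LF[16]=10
  step 10: row=10, L[10]='i', prepend. Next row=LF[10]=6
  step 11: row=6, L[6]='o', prepend. Next row=LF[6]=11
  step 12: row=11, L[11]='p', prepend. Next row=LF[11]=12
  step 13: row=12, L[12]='p', prepend. Next row=LF[12]=13
  step 14: row=13, L[13]='a', prepend. Next row=LF[13]=3
  step 15: row=3, L[3]='s', prepend. Next row=LF[3]=14
  step 16: row=14, L[14]='i', prepend. Next row=LF[14]=7
  step 17: row=7, L[7]='d', prepend. Next row=LF[7]=4
Reversed output: disappointmentDX$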